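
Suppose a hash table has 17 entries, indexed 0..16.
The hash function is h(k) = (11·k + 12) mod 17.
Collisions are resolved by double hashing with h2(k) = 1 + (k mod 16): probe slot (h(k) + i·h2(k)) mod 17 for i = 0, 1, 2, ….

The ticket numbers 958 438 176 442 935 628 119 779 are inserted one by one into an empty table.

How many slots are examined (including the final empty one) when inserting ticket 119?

7

Insert 958: h=10, slot 10 empty → index 10.
Insert 438: h=2, slot 2 empty → index 2.
Insert 176: h=10, h2=1, slot 10 occupied → index 11.
Insert 442: h=12, slot 12 empty → index 12.
Insert 935: h=12, h2=8, slot 12 occupied → index 3.
Insert 628: h=1, slot 1 empty → index 1.
Insert 119: h=12, h2=8, slots 12,3,11,2,10,1 occupied → index 9.
Insert 779: h=13, slot 13 empty → index 13.
Table: [., 628, 438, 935, ., ., ., ., ., 119, 958, 176, 442, 779, ., ., .]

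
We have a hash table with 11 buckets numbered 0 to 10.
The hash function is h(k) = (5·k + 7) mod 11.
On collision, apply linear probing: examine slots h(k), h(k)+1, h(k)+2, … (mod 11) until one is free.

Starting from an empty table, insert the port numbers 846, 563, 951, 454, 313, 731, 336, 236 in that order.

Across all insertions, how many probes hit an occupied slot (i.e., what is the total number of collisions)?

846 hashes to 2; slot 2 is free => place at 2.
563 hashes to 6; slot 6 is free => place at 6.
951 hashes to 10; slot 10 is free => place at 10.
454 hashes to 0; slot 0 is free => place at 0.
313 hashes to 10; 10,0 taken => place at 1.
731 hashes to 10; 10,0,1,2 taken => place at 3.
336 hashes to 4; slot 4 is free => place at 4.
236 hashes to 10; 10,0,1,2,3,4 taken => place at 5.
Table: [454, 313, 846, 731, 336, 236, 563, ., ., ., 951]

12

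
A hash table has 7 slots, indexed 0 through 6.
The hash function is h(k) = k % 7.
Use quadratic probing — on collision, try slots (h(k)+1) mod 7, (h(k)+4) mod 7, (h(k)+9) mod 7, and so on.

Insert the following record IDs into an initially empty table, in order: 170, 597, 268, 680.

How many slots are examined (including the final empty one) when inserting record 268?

170: h=2 => slot 2
597: h=2, probe 2,3 => slot 3
268: h=2, probe 2,3,6 => slot 6
680: h=1 => slot 1
Table: [∅, 680, 170, 597, ∅, ∅, 268]

3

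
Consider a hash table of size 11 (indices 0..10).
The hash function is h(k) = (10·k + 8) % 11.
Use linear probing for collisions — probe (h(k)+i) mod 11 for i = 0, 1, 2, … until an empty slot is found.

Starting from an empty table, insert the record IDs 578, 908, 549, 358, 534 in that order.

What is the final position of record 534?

5

578 hashes to 2; slot 2 is free → place at 2.
908 hashes to 2; 2 taken → place at 3.
549 hashes to 9; slot 9 is free → place at 9.
358 hashes to 2; 2,3 taken → place at 4.
534 hashes to 2; 2,3,4 taken → place at 5.
Table: [-, -, 578, 908, 358, 534, -, -, -, 549, -]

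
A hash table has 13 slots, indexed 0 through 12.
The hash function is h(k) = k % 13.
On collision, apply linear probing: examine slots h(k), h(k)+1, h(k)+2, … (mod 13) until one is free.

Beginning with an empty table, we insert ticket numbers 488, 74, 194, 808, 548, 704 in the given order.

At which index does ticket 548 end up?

3

Insert 488: h=7, slot 7 empty -> index 7.
Insert 74: h=9, slot 9 empty -> index 9.
Insert 194: h=12, slot 12 empty -> index 12.
Insert 808: h=2, slot 2 empty -> index 2.
Insert 548: h=2, slot 2 occupied -> index 3.
Insert 704: h=2, slots 2,3 occupied -> index 4.
Table: [-, -, 808, 548, 704, -, -, 488, -, 74, -, -, 194]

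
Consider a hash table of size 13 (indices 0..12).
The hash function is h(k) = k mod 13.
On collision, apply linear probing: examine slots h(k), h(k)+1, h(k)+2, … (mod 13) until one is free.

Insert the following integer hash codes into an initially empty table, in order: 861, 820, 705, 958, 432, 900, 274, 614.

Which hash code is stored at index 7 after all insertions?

861 hashes to 3; slot 3 is free -> place at 3.
820 hashes to 1; slot 1 is free -> place at 1.
705 hashes to 3; 3 taken -> place at 4.
958 hashes to 9; slot 9 is free -> place at 9.
432 hashes to 3; 3,4 taken -> place at 5.
900 hashes to 3; 3,4,5 taken -> place at 6.
274 hashes to 1; 1 taken -> place at 2.
614 hashes to 3; 3,4,5,6 taken -> place at 7.
Table: [_, 820, 274, 861, 705, 432, 900, 614, _, 958, _, _, _]

614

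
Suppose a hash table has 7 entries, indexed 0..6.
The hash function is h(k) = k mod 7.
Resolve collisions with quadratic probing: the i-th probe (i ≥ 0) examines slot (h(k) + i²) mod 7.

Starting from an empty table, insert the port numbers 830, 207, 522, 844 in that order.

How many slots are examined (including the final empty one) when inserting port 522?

830: h=4 → slot 4
207: h=4, probe 4,5 → slot 5
522: h=4, probe 4,5,1 → slot 1
844: h=4, probe 4,5,1,6 → slot 6
Table: [_, 522, _, _, 830, 207, 844]

3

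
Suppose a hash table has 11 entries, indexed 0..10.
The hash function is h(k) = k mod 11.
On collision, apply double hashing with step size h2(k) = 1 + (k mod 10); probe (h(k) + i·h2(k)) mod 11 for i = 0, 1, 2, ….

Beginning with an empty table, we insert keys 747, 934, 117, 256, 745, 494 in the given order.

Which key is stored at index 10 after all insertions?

747

Insert 747: h=10, slot 10 empty → index 10.
Insert 934: h=10, h2=5, slot 10 occupied → index 4.
Insert 117: h=7, slot 7 empty → index 7.
Insert 256: h=3, slot 3 empty → index 3.
Insert 745: h=8, slot 8 empty → index 8.
Insert 494: h=10, h2=5, slots 10,4 occupied → index 9.
Table: [∅, ∅, ∅, 256, 934, ∅, ∅, 117, 745, 494, 747]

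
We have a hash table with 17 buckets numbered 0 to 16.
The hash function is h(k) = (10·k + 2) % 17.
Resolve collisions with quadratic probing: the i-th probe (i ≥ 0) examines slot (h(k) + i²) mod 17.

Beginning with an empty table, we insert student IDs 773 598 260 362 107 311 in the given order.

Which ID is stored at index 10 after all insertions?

773: h=14 → slot 14
598: h=15 → slot 15
260: h=1 → slot 1
362: h=1, probe 1,2 → slot 2
107: h=1, probe 1,2,5 → slot 5
311: h=1, probe 1,2,5,10 → slot 10
Table: [-, 260, 362, -, -, 107, -, -, -, -, 311, -, -, -, 773, 598, -]

311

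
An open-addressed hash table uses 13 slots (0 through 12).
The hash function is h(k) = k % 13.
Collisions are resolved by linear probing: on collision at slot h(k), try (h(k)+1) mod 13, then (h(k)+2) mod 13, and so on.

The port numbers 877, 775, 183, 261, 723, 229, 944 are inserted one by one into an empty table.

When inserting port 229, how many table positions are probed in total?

3

Insert 877: h=6, slot 6 empty → index 6.
Insert 775: h=8, slot 8 empty → index 8.
Insert 183: h=1, slot 1 empty → index 1.
Insert 261: h=1, slot 1 occupied → index 2.
Insert 723: h=8, slot 8 occupied → index 9.
Insert 229: h=8, slots 8,9 occupied → index 10.
Insert 944: h=8, slots 8,9,10 occupied → index 11.
Table: [—, 183, 261, —, —, —, 877, —, 775, 723, 229, 944, —]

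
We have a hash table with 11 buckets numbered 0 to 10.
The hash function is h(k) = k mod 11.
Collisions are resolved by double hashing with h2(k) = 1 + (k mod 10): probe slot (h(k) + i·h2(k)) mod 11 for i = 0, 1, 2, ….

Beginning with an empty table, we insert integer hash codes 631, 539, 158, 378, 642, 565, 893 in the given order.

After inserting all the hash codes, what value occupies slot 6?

Insert 631: h=4, slot 4 empty → index 4.
Insert 539: h=0, slot 0 empty → index 0.
Insert 158: h=4, h2=9, slot 4 occupied → index 2.
Insert 378: h=4, h2=9, slots 4,2,0 occupied → index 9.
Insert 642: h=4, h2=3, slot 4 occupied → index 7.
Insert 565: h=4, h2=6, slot 4 occupied → index 10.
Insert 893: h=2, h2=4, slot 2 occupied → index 6.
Table: [539, ., 158, ., 631, ., 893, 642, ., 378, 565]

893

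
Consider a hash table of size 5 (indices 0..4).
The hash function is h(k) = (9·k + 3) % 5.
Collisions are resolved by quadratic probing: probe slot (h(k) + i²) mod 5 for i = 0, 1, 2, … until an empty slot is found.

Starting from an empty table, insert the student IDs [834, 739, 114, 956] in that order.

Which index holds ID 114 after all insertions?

834 hashes to 4; slot 4 is free -> place at 4.
739 hashes to 4; 4 taken -> place at 0.
114 hashes to 4; 4,0 taken -> place at 3.
956 hashes to 2; slot 2 is free -> place at 2.
Table: [739, —, 956, 114, 834]

3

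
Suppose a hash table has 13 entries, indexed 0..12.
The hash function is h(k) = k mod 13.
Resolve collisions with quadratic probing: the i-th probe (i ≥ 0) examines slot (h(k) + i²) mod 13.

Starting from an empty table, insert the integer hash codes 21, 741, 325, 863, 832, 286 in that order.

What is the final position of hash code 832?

Insert 21: h=8, slot 8 empty => index 8.
Insert 741: h=0, slot 0 empty => index 0.
Insert 325: h=0, slot 0 occupied => index 1.
Insert 863: h=5, slot 5 empty => index 5.
Insert 832: h=0, slots 0,1 occupied => index 4.
Insert 286: h=0, slots 0,1,4 occupied => index 9.
Table: [741, 325, _, _, 832, 863, _, _, 21, 286, _, _, _]

4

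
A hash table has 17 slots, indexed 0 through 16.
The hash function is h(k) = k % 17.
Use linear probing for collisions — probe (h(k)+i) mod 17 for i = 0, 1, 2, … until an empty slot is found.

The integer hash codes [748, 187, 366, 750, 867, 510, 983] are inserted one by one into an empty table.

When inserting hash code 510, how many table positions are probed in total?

748: h=0 → slot 0
187: h=0, probe 0,1 → slot 1
366: h=9 → slot 9
750: h=2 → slot 2
867: h=0, probe 0,1,2,3 → slot 3
510: h=0, probe 0,1,2,3,4 → slot 4
983: h=14 → slot 14
Table: [748, 187, 750, 867, 510, ∅, ∅, ∅, ∅, 366, ∅, ∅, ∅, ∅, 983, ∅, ∅]

5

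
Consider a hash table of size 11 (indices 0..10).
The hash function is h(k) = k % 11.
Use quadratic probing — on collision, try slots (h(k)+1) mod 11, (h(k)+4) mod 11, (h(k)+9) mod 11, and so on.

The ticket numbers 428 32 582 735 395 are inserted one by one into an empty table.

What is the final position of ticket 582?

Insert 428: h=10, slot 10 empty -> index 10.
Insert 32: h=10, slot 10 occupied -> index 0.
Insert 582: h=10, slots 10,0 occupied -> index 3.
Insert 735: h=9, slot 9 empty -> index 9.
Insert 395: h=10, slots 10,0,3 occupied -> index 8.
Table: [32, _, _, 582, _, _, _, _, 395, 735, 428]

3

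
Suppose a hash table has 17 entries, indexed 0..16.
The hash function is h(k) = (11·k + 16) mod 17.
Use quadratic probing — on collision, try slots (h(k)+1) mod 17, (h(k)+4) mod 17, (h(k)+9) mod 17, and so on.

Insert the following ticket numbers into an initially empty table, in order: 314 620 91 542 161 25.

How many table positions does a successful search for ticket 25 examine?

314: h=2 => slot 2
620: h=2, probe 2,3 => slot 3
91: h=14 => slot 14
542: h=11 => slot 11
161: h=2, probe 2,3,6 => slot 6
25: h=2, probe 2,3,6,11,1 => slot 1
Table: [-, 25, 314, 620, -, -, 161, -, -, -, -, 542, -, -, 91, -, -]
Lookup 25: h=2, probe 2,3,6,11,1 → found at 1.

5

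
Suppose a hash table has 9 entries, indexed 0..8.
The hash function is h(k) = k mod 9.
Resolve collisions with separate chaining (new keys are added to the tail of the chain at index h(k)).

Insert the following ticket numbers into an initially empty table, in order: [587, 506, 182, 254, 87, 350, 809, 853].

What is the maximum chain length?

4

587 -> bucket 2
506 -> bucket 2 (collision)
182 -> bucket 2 (collision)
254 -> bucket 2 (collision)
87 -> bucket 6
350 -> bucket 8
809 -> bucket 8 (collision)
853 -> bucket 7
Final buckets:
0: —
1: —
2: 587 -> 506 -> 182 -> 254
3: —
4: —
5: —
6: 87
7: 853
8: 350 -> 809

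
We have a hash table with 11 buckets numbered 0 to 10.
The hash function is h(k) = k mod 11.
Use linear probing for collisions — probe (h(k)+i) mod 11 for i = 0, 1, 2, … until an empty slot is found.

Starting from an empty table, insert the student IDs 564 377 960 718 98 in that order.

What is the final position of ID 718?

6

564 hashes to 3; slot 3 is free => place at 3.
377 hashes to 3; 3 taken => place at 4.
960 hashes to 3; 3,4 taken => place at 5.
718 hashes to 3; 3,4,5 taken => place at 6.
98 hashes to 10; slot 10 is free => place at 10.
Table: [_, _, _, 564, 377, 960, 718, _, _, _, 98]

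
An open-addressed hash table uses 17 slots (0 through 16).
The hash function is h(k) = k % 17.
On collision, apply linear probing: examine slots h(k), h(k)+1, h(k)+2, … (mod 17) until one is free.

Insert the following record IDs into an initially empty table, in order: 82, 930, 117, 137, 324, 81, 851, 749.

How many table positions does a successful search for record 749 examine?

4

82 hashes to 14; slot 14 is free -> place at 14.
930 hashes to 12; slot 12 is free -> place at 12.
117 hashes to 15; slot 15 is free -> place at 15.
137 hashes to 1; slot 1 is free -> place at 1.
324 hashes to 1; 1 taken -> place at 2.
81 hashes to 13; slot 13 is free -> place at 13.
851 hashes to 1; 1,2 taken -> place at 3.
749 hashes to 1; 1,2,3 taken -> place at 4.
Table: [_, 137, 324, 851, 749, _, _, _, _, _, _, _, 930, 81, 82, 117, _]
Lookup 749: h=1, probe 1,2,3,4 → found at 4.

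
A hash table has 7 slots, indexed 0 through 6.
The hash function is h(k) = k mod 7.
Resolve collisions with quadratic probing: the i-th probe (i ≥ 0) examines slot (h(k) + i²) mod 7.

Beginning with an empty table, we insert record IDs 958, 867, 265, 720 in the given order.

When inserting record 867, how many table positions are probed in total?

Insert 958: h=6, slot 6 empty => index 6.
Insert 867: h=6, slot 6 occupied => index 0.
Insert 265: h=6, slots 6,0 occupied => index 3.
Insert 720: h=6, slots 6,0,3 occupied => index 1.
Table: [867, 720, _, 265, _, _, 958]

2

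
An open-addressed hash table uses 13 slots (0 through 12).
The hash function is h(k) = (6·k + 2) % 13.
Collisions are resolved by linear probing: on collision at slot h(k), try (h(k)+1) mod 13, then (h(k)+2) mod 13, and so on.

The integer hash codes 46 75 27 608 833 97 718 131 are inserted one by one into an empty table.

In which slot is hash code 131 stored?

0

46: h=5 => slot 5
75: h=10 => slot 10
27: h=8 => slot 8
608: h=10, probe 10,11 => slot 11
833: h=8, probe 8,9 => slot 9
97: h=12 => slot 12
718: h=7 => slot 7
131: h=8, probe 8,9,10,11,12,0 => slot 0
Table: [131, —, —, —, —, 46, —, 718, 27, 833, 75, 608, 97]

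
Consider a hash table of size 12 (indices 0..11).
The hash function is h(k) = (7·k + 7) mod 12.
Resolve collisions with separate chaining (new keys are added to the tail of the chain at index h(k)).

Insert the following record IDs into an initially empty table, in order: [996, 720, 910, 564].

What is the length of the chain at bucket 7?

Insert 996: h=7, bucket 7 empty → new chain.
Insert 720: h=7, bucket 7 nonempty → append to chain.
Insert 910: h=5, bucket 5 empty → new chain.
Insert 564: h=7, bucket 7 nonempty → append to chain.
Final buckets:
0: -
1: -
2: -
3: -
4: -
5: 910
6: -
7: 996 -> 720 -> 564
8: -
9: -
10: -
11: -

3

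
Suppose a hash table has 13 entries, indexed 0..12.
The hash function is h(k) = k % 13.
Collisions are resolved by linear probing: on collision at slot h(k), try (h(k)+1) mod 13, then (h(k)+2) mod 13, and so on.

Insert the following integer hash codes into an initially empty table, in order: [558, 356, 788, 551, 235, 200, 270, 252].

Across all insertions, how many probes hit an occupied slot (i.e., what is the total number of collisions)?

558 hashes to 12; slot 12 is free -> place at 12.
356 hashes to 5; slot 5 is free -> place at 5.
788 hashes to 8; slot 8 is free -> place at 8.
551 hashes to 5; 5 taken -> place at 6.
235 hashes to 1; slot 1 is free -> place at 1.
200 hashes to 5; 5,6 taken -> place at 7.
270 hashes to 10; slot 10 is free -> place at 10.
252 hashes to 5; 5,6,7,8 taken -> place at 9.
Table: [∅, 235, ∅, ∅, ∅, 356, 551, 200, 788, 252, 270, ∅, 558]

7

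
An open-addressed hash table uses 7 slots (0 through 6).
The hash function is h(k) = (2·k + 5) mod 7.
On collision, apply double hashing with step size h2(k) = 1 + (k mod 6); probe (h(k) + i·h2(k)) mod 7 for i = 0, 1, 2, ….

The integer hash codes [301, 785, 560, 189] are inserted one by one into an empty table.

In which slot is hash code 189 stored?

301: h=5 → slot 5
785: h=0 → slot 0
560: h=5, h2=3, probe 5,1 → slot 1
189: h=5, h2=4, probe 5,2 → slot 2
Table: [785, 560, 189, —, —, 301, —]

2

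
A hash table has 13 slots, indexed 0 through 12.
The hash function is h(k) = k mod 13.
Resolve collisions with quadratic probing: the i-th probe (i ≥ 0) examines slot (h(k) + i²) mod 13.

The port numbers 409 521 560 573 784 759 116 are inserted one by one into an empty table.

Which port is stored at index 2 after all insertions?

409 hashes to 6; slot 6 is free => place at 6.
521 hashes to 1; slot 1 is free => place at 1.
560 hashes to 1; 1 taken => place at 2.
573 hashes to 1; 1,2 taken => place at 5.
784 hashes to 4; slot 4 is free => place at 4.
759 hashes to 5; 5,6 taken => place at 9.
116 hashes to 12; slot 12 is free => place at 12.
Table: [_, 521, 560, _, 784, 573, 409, _, _, 759, _, _, 116]

560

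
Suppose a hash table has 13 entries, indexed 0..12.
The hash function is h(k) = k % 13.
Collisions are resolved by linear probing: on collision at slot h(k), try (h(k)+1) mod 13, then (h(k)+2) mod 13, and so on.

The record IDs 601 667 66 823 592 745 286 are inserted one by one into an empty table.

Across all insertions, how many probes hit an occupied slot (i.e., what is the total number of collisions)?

3

601: h=3 => slot 3
667: h=4 => slot 4
66: h=1 => slot 1
823: h=4, probe 4,5 => slot 5
592: h=7 => slot 7
745: h=4, probe 4,5,6 => slot 6
286: h=0 => slot 0
Table: [286, 66, _, 601, 667, 823, 745, 592, _, _, _, _, _]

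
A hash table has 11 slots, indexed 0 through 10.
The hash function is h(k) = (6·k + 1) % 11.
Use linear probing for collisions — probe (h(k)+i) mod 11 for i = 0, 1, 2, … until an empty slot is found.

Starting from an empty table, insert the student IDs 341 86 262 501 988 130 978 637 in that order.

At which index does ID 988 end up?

341 hashes to 1; slot 1 is free => place at 1.
86 hashes to 0; slot 0 is free => place at 0.
262 hashes to 0; 0,1 taken => place at 2.
501 hashes to 4; slot 4 is free => place at 4.
988 hashes to 0; 0,1,2 taken => place at 3.
130 hashes to 0; 0,1,2,3,4 taken => place at 5.
978 hashes to 6; slot 6 is free => place at 6.
637 hashes to 6; 6 taken => place at 7.
Table: [86, 341, 262, 988, 501, 130, 978, 637, ., ., .]

3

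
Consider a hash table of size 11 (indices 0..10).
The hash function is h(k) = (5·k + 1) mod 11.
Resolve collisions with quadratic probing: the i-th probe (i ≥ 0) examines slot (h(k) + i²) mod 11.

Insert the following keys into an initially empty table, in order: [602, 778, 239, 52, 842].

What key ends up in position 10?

602 hashes to 8; slot 8 is free → place at 8.
778 hashes to 8; 8 taken → place at 9.
239 hashes to 8; 8,9 taken → place at 1.
52 hashes to 8; 8,9,1 taken → place at 6.
842 hashes to 9; 9 taken → place at 10.
Table: [_, 239, _, _, _, _, 52, _, 602, 778, 842]

842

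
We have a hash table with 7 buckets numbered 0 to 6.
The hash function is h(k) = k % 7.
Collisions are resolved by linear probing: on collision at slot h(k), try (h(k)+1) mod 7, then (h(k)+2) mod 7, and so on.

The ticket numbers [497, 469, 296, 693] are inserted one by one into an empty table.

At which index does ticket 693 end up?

3

Insert 497: h=0, slot 0 empty => index 0.
Insert 469: h=0, slot 0 occupied => index 1.
Insert 296: h=2, slot 2 empty => index 2.
Insert 693: h=0, slots 0,1,2 occupied => index 3.
Table: [497, 469, 296, 693, _, _, _]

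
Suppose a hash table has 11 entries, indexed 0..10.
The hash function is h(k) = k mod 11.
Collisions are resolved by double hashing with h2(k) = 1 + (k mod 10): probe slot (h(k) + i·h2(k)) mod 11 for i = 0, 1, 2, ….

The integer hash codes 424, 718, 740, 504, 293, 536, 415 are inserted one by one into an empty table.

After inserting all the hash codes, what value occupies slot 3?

Insert 424: h=6, slot 6 empty -> index 6.
Insert 718: h=3, slot 3 empty -> index 3.
Insert 740: h=3, h2=1, slot 3 occupied -> index 4.
Insert 504: h=9, slot 9 empty -> index 9.
Insert 293: h=7, slot 7 empty -> index 7.
Insert 536: h=8, slot 8 empty -> index 8.
Insert 415: h=8, h2=6, slots 8,3,9,4 occupied -> index 10.
Table: [., ., ., 718, 740, ., 424, 293, 536, 504, 415]

718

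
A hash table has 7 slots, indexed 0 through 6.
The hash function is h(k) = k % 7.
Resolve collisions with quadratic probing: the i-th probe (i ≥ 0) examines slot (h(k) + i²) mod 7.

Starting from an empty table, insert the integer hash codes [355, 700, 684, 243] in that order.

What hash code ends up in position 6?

684

Insert 355: h=5, slot 5 empty => index 5.
Insert 700: h=0, slot 0 empty => index 0.
Insert 684: h=5, slot 5 occupied => index 6.
Insert 243: h=5, slots 5,6 occupied => index 2.
Table: [700, _, 243, _, _, 355, 684]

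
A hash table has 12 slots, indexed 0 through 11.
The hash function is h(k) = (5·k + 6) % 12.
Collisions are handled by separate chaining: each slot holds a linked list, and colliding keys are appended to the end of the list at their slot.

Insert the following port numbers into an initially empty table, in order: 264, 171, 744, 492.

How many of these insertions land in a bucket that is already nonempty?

2

Insert 264: h=6, bucket 6 empty → new chain.
Insert 171: h=9, bucket 9 empty → new chain.
Insert 744: h=6, bucket 6 nonempty → append to chain.
Insert 492: h=6, bucket 6 nonempty → append to chain.
Final buckets:
0: _
1: _
2: _
3: _
4: _
5: _
6: 264 -> 744 -> 492
7: _
8: _
9: 171
10: _
11: _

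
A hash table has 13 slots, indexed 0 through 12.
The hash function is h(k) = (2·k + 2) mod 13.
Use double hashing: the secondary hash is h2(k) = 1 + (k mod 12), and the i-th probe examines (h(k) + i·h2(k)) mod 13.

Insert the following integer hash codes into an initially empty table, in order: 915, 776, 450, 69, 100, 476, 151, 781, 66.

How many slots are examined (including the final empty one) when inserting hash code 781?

915: h=12 → slot 12
776: h=7 → slot 7
450: h=5 → slot 5
69: h=10 → slot 10
100: h=7, h2=5, probe 7,12,4 → slot 4
476: h=5, h2=9, probe 5,1 → slot 1
151: h=5, h2=8, probe 5,0 → slot 0
781: h=4, h2=2, probe 4,6 → slot 6
66: h=4, h2=7, probe 4,11 → slot 11
Table: [151, 476, _, _, 100, 450, 781, 776, _, _, 69, 66, 915]

2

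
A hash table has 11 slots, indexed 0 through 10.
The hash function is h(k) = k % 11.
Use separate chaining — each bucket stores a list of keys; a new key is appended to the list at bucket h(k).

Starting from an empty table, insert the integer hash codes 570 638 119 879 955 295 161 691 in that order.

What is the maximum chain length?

5

570 → bucket 9
638 → bucket 0
119 → bucket 9 (collision)
879 → bucket 10
955 → bucket 9 (collision)
295 → bucket 9 (collision)
161 → bucket 7
691 → bucket 9 (collision)
Final buckets:
0: 638
1: ∅
2: ∅
3: ∅
4: ∅
5: ∅
6: ∅
7: 161
8: ∅
9: 570 -> 119 -> 955 -> 295 -> 691
10: 879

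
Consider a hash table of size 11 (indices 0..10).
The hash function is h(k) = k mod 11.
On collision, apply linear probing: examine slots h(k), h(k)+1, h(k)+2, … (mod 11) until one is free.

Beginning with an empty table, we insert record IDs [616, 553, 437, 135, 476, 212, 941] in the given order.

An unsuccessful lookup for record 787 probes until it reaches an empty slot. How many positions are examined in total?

4

616: h=0 -> slot 0
553: h=3 -> slot 3
437: h=8 -> slot 8
135: h=3, probe 3,4 -> slot 4
476: h=3, probe 3,4,5 -> slot 5
212: h=3, probe 3,4,5,6 -> slot 6
941: h=6, probe 6,7 -> slot 7
Table: [616, —, —, 553, 135, 476, 212, 941, 437, —, —]
Lookup 787: h=6, probe 6,7,8,9 → slot 9 empty, not found.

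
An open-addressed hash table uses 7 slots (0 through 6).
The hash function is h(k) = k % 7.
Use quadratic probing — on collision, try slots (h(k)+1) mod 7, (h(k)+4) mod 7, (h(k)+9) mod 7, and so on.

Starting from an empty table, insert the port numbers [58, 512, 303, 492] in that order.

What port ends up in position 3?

58: h=2 => slot 2
512: h=1 => slot 1
303: h=2, probe 2,3 => slot 3
492: h=2, probe 2,3,6 => slot 6
Table: [_, 512, 58, 303, _, _, 492]

303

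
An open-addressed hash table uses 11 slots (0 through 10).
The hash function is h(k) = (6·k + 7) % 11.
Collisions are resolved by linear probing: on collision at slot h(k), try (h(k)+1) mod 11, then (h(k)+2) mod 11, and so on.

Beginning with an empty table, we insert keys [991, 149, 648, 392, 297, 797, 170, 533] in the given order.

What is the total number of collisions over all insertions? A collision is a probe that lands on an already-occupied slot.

6

Insert 991: h=2, slot 2 empty => index 2.
Insert 149: h=10, slot 10 empty => index 10.
Insert 648: h=1, slot 1 empty => index 1.
Insert 392: h=5, slot 5 empty => index 5.
Insert 297: h=7, slot 7 empty => index 7.
Insert 797: h=4, slot 4 empty => index 4.
Insert 170: h=4, slots 4,5 occupied => index 6.
Insert 533: h=4, slots 4,5,6,7 occupied => index 8.
Table: [—, 648, 991, —, 797, 392, 170, 297, 533, —, 149]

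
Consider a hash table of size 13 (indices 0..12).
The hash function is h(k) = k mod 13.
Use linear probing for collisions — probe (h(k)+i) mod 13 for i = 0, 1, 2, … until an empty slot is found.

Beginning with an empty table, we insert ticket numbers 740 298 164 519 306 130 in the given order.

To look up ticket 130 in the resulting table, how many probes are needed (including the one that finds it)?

Insert 740: h=12, slot 12 empty → index 12.
Insert 298: h=12, slot 12 occupied → index 0.
Insert 164: h=8, slot 8 empty → index 8.
Insert 519: h=12, slots 12,0 occupied → index 1.
Insert 306: h=7, slot 7 empty → index 7.
Insert 130: h=0, slots 0,1 occupied → index 2.
Table: [298, 519, 130, -, -, -, -, 306, 164, -, -, -, 740]
Lookup 130: h=0, probe 0,1,2 → found at 2.

3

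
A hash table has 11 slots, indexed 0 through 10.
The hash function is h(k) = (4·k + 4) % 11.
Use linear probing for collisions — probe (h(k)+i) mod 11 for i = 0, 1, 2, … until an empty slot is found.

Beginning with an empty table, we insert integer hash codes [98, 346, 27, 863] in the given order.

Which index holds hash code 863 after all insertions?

4

98: h=0 => slot 0
346: h=2 => slot 2
27: h=2, probe 2,3 => slot 3
863: h=2, probe 2,3,4 => slot 4
Table: [98, ., 346, 27, 863, ., ., ., ., ., .]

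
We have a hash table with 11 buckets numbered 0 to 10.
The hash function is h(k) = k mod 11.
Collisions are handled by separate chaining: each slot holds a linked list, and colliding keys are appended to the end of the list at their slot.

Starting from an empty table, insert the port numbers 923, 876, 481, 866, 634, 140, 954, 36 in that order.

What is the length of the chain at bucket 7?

2

Insert 923: h=10, bucket 10 empty -> new chain.
Insert 876: h=7, bucket 7 empty -> new chain.
Insert 481: h=8, bucket 8 empty -> new chain.
Insert 866: h=8, bucket 8 nonempty -> append to chain.
Insert 634: h=7, bucket 7 nonempty -> append to chain.
Insert 140: h=8, bucket 8 nonempty -> append to chain.
Insert 954: h=8, bucket 8 nonempty -> append to chain.
Insert 36: h=3, bucket 3 empty -> new chain.
Final buckets:
0: _
1: _
2: _
3: 36
4: _
5: _
6: _
7: 876 -> 634
8: 481 -> 866 -> 140 -> 954
9: _
10: 923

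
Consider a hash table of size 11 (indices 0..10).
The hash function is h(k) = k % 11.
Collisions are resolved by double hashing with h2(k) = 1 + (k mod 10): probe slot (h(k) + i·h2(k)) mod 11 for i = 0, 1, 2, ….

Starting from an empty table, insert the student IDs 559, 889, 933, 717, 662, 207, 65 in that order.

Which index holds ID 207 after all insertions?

559: h=9 -> slot 9
889: h=9, h2=10, probe 9,8 -> slot 8
933: h=9, h2=4, probe 9,2 -> slot 2
717: h=2, h2=8, probe 2,10 -> slot 10
662: h=2, h2=3, probe 2,5 -> slot 5
207: h=9, h2=8, probe 9,6 -> slot 6
65: h=10, h2=6, probe 10,5,0 -> slot 0
Table: [65, —, 933, —, —, 662, 207, —, 889, 559, 717]

6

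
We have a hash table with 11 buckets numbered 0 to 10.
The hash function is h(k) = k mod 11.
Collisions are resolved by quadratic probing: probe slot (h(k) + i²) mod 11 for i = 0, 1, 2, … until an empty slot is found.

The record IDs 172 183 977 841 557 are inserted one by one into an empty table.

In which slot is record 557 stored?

0

172 hashes to 7; slot 7 is free → place at 7.
183 hashes to 7; 7 taken → place at 8.
977 hashes to 9; slot 9 is free → place at 9.
841 hashes to 5; slot 5 is free → place at 5.
557 hashes to 7; 7,8 taken → place at 0.
Table: [557, —, —, —, —, 841, —, 172, 183, 977, —]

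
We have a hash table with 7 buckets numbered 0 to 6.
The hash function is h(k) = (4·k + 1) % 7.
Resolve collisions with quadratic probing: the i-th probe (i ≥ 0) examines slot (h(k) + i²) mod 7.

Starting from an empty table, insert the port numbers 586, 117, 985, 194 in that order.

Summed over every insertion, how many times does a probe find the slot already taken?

6

586 hashes to 0; slot 0 is free -> place at 0.
117 hashes to 0; 0 taken -> place at 1.
985 hashes to 0; 0,1 taken -> place at 4.
194 hashes to 0; 0,1,4 taken -> place at 2.
Table: [586, 117, 194, ., 985, ., .]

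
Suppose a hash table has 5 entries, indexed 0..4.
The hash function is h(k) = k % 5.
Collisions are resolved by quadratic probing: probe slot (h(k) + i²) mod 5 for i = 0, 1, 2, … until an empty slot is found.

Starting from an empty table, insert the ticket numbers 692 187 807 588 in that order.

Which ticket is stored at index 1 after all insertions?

807

692 hashes to 2; slot 2 is free => place at 2.
187 hashes to 2; 2 taken => place at 3.
807 hashes to 2; 2,3 taken => place at 1.
588 hashes to 3; 3 taken => place at 4.
Table: [∅, 807, 692, 187, 588]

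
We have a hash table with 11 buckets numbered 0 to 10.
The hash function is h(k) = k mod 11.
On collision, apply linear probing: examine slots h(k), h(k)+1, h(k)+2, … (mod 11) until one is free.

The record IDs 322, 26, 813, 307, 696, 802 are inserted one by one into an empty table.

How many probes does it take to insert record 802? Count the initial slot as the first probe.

3

Insert 322: h=3, slot 3 empty => index 3.
Insert 26: h=4, slot 4 empty => index 4.
Insert 813: h=10, slot 10 empty => index 10.
Insert 307: h=10, slot 10 occupied => index 0.
Insert 696: h=3, slots 3,4 occupied => index 5.
Insert 802: h=10, slots 10,0 occupied => index 1.
Table: [307, 802, _, 322, 26, 696, _, _, _, _, 813]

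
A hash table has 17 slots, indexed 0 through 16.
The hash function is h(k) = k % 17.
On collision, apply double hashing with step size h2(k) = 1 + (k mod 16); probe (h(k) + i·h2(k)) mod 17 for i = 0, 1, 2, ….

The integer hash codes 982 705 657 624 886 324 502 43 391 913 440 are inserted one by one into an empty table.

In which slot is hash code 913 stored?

982: h=13 → slot 13
705: h=8 → slot 8
657: h=11 → slot 11
624: h=12 → slot 12
886: h=2 → slot 2
324: h=1 → slot 1
502: h=9 → slot 9
43: h=9, h2=12, probe 9,4 → slot 4
391: h=0 → slot 0
913: h=12, h2=2, probe 12,14 → slot 14
440: h=15 → slot 15
Table: [391, 324, 886, -, 43, -, -, -, 705, 502, -, 657, 624, 982, 913, 440, -]

14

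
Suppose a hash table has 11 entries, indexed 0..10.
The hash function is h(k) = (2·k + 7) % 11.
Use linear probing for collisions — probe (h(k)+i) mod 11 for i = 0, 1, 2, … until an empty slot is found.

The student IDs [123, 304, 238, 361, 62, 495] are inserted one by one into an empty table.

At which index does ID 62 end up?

123: h=0 => slot 0
304: h=10 => slot 10
238: h=10, probe 10,0,1 => slot 1
361: h=3 => slot 3
62: h=10, probe 10,0,1,2 => slot 2
495: h=7 => slot 7
Table: [123, 238, 62, 361, _, _, _, 495, _, _, 304]

2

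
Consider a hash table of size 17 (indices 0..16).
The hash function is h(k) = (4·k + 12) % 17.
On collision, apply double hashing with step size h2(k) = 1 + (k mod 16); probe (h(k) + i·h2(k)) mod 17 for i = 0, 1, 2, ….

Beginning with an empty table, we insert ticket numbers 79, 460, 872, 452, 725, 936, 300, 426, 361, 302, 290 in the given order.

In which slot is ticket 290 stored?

2

Insert 79: h=5, slot 5 empty => index 5.
Insert 460: h=16, slot 16 empty => index 16.
Insert 872: h=15, slot 15 empty => index 15.
Insert 452: h=1, slot 1 empty => index 1.
Insert 725: h=5, h2=6, slot 5 occupied => index 11.
Insert 936: h=16, h2=9, slot 16 occupied => index 8.
Insert 300: h=5, h2=13, slots 5,1 occupied => index 14.
Insert 426: h=16, h2=11, slot 16 occupied => index 10.
Insert 361: h=11, h2=10, slot 11 occupied => index 4.
Insert 302: h=13, slot 13 empty => index 13.
Insert 290: h=16, h2=3, slot 16 occupied => index 2.
Table: [∅, 452, 290, ∅, 361, 79, ∅, ∅, 936, ∅, 426, 725, ∅, 302, 300, 872, 460]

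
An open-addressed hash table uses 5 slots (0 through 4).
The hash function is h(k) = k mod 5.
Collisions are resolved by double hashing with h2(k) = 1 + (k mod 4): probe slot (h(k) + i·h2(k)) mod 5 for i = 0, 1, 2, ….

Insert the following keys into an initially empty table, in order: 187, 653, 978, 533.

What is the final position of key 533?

187: h=2 => slot 2
653: h=3 => slot 3
978: h=3, h2=3, probe 3,1 => slot 1
533: h=3, h2=2, probe 3,0 => slot 0
Table: [533, 978, 187, 653, ∅]

0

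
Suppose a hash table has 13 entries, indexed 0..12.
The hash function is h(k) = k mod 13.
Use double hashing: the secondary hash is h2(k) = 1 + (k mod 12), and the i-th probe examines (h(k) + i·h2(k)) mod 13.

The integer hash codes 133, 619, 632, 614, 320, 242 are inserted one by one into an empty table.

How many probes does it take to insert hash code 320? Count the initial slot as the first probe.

3

Insert 133: h=3, slot 3 empty -> index 3.
Insert 619: h=8, slot 8 empty -> index 8.
Insert 632: h=8, h2=9, slot 8 occupied -> index 4.
Insert 614: h=3, h2=3, slot 3 occupied -> index 6.
Insert 320: h=8, h2=9, slots 8,4 occupied -> index 0.
Insert 242: h=8, h2=3, slot 8 occupied -> index 11.
Table: [320, ∅, ∅, 133, 632, ∅, 614, ∅, 619, ∅, ∅, 242, ∅]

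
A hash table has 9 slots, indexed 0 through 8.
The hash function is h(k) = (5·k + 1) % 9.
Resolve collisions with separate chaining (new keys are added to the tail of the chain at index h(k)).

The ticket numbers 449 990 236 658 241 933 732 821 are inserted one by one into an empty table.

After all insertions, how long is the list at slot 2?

449 → bucket 5
990 → bucket 1
236 → bucket 2
658 → bucket 6
241 → bucket 0
933 → bucket 4
732 → bucket 7
821 → bucket 2 (collision)
Final buckets:
0: 241
1: 990
2: 236 -> 821
3: ∅
4: 933
5: 449
6: 658
7: 732
8: ∅

2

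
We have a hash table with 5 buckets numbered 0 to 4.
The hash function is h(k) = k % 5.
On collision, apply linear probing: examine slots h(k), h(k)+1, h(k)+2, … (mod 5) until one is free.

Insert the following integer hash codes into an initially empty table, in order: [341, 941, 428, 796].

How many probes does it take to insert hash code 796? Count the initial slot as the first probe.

341 hashes to 1; slot 1 is free -> place at 1.
941 hashes to 1; 1 taken -> place at 2.
428 hashes to 3; slot 3 is free -> place at 3.
796 hashes to 1; 1,2,3 taken -> place at 4.
Table: [_, 341, 941, 428, 796]

4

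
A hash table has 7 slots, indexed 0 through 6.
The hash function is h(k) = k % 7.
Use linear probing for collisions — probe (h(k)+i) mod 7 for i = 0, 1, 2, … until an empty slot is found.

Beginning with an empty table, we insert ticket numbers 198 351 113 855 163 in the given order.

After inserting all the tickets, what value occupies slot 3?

Insert 198: h=2, slot 2 empty → index 2.
Insert 351: h=1, slot 1 empty → index 1.
Insert 113: h=1, slots 1,2 occupied → index 3.
Insert 855: h=1, slots 1,2,3 occupied → index 4.
Insert 163: h=2, slots 2,3,4 occupied → index 5.
Table: [∅, 351, 198, 113, 855, 163, ∅]

113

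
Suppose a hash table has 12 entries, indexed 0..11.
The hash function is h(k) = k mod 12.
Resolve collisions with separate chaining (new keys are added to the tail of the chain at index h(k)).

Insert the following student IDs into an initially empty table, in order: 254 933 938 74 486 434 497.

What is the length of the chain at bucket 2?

4

254 → bucket 2
933 → bucket 9
938 → bucket 2 (collision)
74 → bucket 2 (collision)
486 → bucket 6
434 → bucket 2 (collision)
497 → bucket 5
Final buckets:
0: -
1: -
2: 254 -> 938 -> 74 -> 434
3: -
4: -
5: 497
6: 486
7: -
8: -
9: 933
10: -
11: -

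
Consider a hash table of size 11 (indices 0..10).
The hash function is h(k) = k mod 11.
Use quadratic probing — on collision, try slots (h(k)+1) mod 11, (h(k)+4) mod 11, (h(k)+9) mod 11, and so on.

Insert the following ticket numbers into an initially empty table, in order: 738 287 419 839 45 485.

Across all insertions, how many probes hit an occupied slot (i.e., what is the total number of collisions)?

10

Insert 738: h=1, slot 1 empty -> index 1.
Insert 287: h=1, slot 1 occupied -> index 2.
Insert 419: h=1, slots 1,2 occupied -> index 5.
Insert 839: h=3, slot 3 empty -> index 3.
Insert 45: h=1, slots 1,2,5 occupied -> index 10.
Insert 485: h=1, slots 1,2,5,10 occupied -> index 6.
Table: [—, 738, 287, 839, —, 419, 485, —, —, —, 45]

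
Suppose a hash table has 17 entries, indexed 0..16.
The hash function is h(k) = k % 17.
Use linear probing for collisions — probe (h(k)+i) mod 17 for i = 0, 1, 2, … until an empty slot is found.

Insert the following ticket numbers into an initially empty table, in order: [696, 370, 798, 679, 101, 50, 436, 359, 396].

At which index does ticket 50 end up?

696: h=16 → slot 16
370: h=13 → slot 13
798: h=16, probe 16,0 → slot 0
679: h=16, probe 16,0,1 → slot 1
101: h=16, probe 16,0,1,2 → slot 2
50: h=16, probe 16,0,1,2,3 → slot 3
436: h=11 → slot 11
359: h=2, probe 2,3,4 → slot 4
396: h=5 → slot 5
Table: [798, 679, 101, 50, 359, 396, ., ., ., ., ., 436, ., 370, ., ., 696]

3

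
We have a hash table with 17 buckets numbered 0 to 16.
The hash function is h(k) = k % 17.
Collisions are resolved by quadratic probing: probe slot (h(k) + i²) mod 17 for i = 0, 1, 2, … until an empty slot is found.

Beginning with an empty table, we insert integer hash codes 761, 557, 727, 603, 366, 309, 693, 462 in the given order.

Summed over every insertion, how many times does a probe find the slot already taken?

761 hashes to 13; slot 13 is free → place at 13.
557 hashes to 13; 13 taken → place at 14.
727 hashes to 13; 13,14 taken → place at 0.
603 hashes to 8; slot 8 is free → place at 8.
366 hashes to 9; slot 9 is free → place at 9.
309 hashes to 3; slot 3 is free → place at 3.
693 hashes to 13; 13,14,0 taken → place at 5.
462 hashes to 3; 3 taken → place at 4.
Table: [727, ., ., 309, 462, 693, ., ., 603, 366, ., ., ., 761, 557, ., .]

7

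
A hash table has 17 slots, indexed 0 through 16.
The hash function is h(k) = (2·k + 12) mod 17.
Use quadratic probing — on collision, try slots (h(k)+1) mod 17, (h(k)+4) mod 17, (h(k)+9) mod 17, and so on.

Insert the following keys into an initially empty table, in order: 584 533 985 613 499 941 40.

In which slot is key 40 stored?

6

584 hashes to 7; slot 7 is free → place at 7.
533 hashes to 7; 7 taken → place at 8.
985 hashes to 10; slot 10 is free → place at 10.
613 hashes to 14; slot 14 is free → place at 14.
499 hashes to 7; 7,8 taken → place at 11.
941 hashes to 7; 7,8,11 taken → place at 16.
40 hashes to 7; 7,8,11,16 taken → place at 6.
Table: [—, —, —, —, —, —, 40, 584, 533, —, 985, 499, —, —, 613, —, 941]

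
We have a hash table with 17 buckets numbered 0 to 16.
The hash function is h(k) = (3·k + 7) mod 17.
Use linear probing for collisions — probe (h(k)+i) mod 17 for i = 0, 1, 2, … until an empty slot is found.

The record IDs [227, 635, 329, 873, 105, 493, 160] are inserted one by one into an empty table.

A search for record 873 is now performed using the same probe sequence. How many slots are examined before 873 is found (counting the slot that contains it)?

4

Insert 227: h=8, slot 8 empty => index 8.
Insert 635: h=8, slot 8 occupied => index 9.
Insert 329: h=8, slots 8,9 occupied => index 10.
Insert 873: h=8, slots 8,9,10 occupied => index 11.
Insert 105: h=16, slot 16 empty => index 16.
Insert 493: h=7, slot 7 empty => index 7.
Insert 160: h=11, slot 11 occupied => index 12.
Table: [., ., ., ., ., ., ., 493, 227, 635, 329, 873, 160, ., ., ., 105]
Lookup 873: h=8, probe 8,9,10,11 → found at 11.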